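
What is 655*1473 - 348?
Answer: 964467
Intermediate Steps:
655*1473 - 348 = 964815 - 348 = 964467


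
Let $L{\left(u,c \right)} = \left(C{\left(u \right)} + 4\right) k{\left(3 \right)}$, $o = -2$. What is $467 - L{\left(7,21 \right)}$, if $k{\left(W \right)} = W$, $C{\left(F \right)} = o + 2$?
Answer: $455$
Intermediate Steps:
$C{\left(F \right)} = 0$ ($C{\left(F \right)} = -2 + 2 = 0$)
$L{\left(u,c \right)} = 12$ ($L{\left(u,c \right)} = \left(0 + 4\right) 3 = 4 \cdot 3 = 12$)
$467 - L{\left(7,21 \right)} = 467 - 12 = 455$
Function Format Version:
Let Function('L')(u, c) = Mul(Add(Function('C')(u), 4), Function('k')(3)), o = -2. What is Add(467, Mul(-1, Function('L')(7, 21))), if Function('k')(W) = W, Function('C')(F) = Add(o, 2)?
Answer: 455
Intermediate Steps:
Function('C')(F) = 0 (Function('C')(F) = Add(-2, 2) = 0)
Function('L')(u, c) = 12 (Function('L')(u, c) = Mul(Add(0, 4), 3) = Mul(4, 3) = 12)
Add(467, Mul(-1, Function('L')(7, 21))) = Add(467, Mul(-1, 12)) = Add(467, -12) = 455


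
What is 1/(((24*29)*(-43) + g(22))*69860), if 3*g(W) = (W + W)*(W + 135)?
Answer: -3/5789717360 ≈ -5.1816e-10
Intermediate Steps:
g(W) = 2*W*(135 + W)/3 (g(W) = ((W + W)*(W + 135))/3 = ((2*W)*(135 + W))/3 = (2*W*(135 + W))/3 = 2*W*(135 + W)/3)
1/(((24*29)*(-43) + g(22))*69860) = 1/(((24*29)*(-43) + (⅔)*22*(135 + 22))*69860) = (1/69860)/(696*(-43) + (⅔)*22*157) = (1/69860)/(-29928 + 6908/3) = (1/69860)/(-82876/3) = -3/82876*1/69860 = -3/5789717360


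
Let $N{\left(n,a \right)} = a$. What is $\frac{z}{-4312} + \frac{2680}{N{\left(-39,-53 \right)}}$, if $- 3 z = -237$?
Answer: $- \frac{11560347}{228536} \approx -50.584$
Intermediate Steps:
$z = 79$ ($z = \left(- \frac{1}{3}\right) \left(-237\right) = 79$)
$\frac{z}{-4312} + \frac{2680}{N{\left(-39,-53 \right)}} = \frac{79}{-4312} + \frac{2680}{-53} = 79 \left(- \frac{1}{4312}\right) + 2680 \left(- \frac{1}{53}\right) = - \frac{79}{4312} - \frac{2680}{53} = - \frac{11560347}{228536}$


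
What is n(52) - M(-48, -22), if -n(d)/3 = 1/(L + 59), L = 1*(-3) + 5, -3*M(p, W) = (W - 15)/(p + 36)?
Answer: 2149/2196 ≈ 0.97860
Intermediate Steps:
M(p, W) = -(-15 + W)/(3*(36 + p)) (M(p, W) = -(W - 15)/(3*(p + 36)) = -(-15 + W)/(3*(36 + p)))
L = 2 (L = -3 + 5 = 2)
n(d) = -3/61 (n(d) = -3/(2 + 59) = -3/61)
n(52) - M(-48, -22) = -3/61 - (15 - 1*(-22))/(3*(36 - 48)) = -3/61 - (15 + 22)/(3*(-12)) = -3/61 - (-1)*37/(3*12) = -3/61 - 1*(-37/36) = -3/61 + 37/36 = 2149/2196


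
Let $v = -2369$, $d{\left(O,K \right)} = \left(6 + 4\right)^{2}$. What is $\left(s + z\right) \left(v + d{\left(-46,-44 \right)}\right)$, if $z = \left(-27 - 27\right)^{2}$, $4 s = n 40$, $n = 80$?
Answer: $-8431604$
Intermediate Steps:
$s = 800$ ($s = \frac{80 \cdot 40}{4} = \frac{1}{4} \cdot 3200 = 800$)
$d{\left(O,K \right)} = 100$ ($d{\left(O,K \right)} = 10^{2} = 100$)
$z = 2916$ ($z = \left(-54\right)^{2} = 2916$)
$\left(s + z\right) \left(v + d{\left(-46,-44 \right)}\right) = \left(800 + 2916\right) \left(-2369 + 100\right) = 3716 \left(-2269\right) = -8431604$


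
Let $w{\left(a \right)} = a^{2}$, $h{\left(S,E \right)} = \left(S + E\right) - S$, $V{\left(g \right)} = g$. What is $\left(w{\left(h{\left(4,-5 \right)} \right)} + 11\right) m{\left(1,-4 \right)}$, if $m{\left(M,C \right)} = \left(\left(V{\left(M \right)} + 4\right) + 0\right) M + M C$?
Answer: $36$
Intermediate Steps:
$h{\left(S,E \right)} = E$ ($h{\left(S,E \right)} = \left(E + S\right) - S = E$)
$m{\left(M,C \right)} = C M + M \left(4 + M\right)$ ($m{\left(M,C \right)} = \left(\left(M + 4\right) + 0\right) M + M C = \left(\left(4 + M\right) + 0\right) M + C M = \left(4 + M\right) M + C M = M \left(4 + M\right) + C M = C M + M \left(4 + M\right)$)
$\left(w{\left(h{\left(4,-5 \right)} \right)} + 11\right) m{\left(1,-4 \right)} = \left(\left(-5\right)^{2} + 11\right) 1 \left(4 - 4 + 1\right) = \left(25 + 11\right) 1 \cdot 1 = 36 \cdot 1 = 36$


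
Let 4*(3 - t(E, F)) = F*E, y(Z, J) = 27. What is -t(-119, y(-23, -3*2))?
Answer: -3225/4 ≈ -806.25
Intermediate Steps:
t(E, F) = 3 - E*F/4 (t(E, F) = 3 - F*E/4 = 3 - E*F/4)
-t(-119, y(-23, -3*2)) = -(3 - ¼*(-119)*27) = -(3 + 3213/4) = -1*3225/4 = -3225/4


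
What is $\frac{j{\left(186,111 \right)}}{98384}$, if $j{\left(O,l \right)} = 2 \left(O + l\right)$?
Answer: $\frac{27}{4472} \approx 0.0060376$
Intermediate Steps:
$j{\left(O,l \right)} = 2 O + 2 l$
$\frac{j{\left(186,111 \right)}}{98384} = \frac{2 \cdot 186 + 2 \cdot 111}{98384} = \left(372 + 222\right) \frac{1}{98384} = 594 \cdot \frac{1}{98384} = \frac{27}{4472}$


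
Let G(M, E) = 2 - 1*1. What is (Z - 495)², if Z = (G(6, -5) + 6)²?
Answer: 198916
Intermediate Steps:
G(M, E) = 1 (G(M, E) = 2 - 1 = 1)
Z = 49 (Z = (1 + 6)² = 7² = 49)
(Z - 495)² = (49 - 495)² = (-446)² = 198916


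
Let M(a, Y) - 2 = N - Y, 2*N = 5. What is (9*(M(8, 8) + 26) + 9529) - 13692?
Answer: -7921/2 ≈ -3960.5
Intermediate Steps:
N = 5/2 (N = (½)*5 = 5/2 ≈ 2.5000)
M(a, Y) = 9/2 - Y (M(a, Y) = 2 + (5/2 - Y) = 9/2 - Y)
(9*(M(8, 8) + 26) + 9529) - 13692 = (9*((9/2 - 1*8) + 26) + 9529) - 13692 = (9*((9/2 - 8) + 26) + 9529) - 13692 = (9*(-7/2 + 26) + 9529) - 13692 = (9*(45/2) + 9529) - 13692 = (405/2 + 9529) - 13692 = 19463/2 - 13692 = -7921/2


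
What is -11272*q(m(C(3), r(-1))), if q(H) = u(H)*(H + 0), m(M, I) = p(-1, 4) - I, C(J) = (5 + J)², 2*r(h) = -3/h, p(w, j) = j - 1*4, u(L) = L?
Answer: -25362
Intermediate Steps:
p(w, j) = -4 + j (p(w, j) = j - 4 = -4 + j)
r(h) = -3/(2*h) (r(h) = (-3/h)/2 = -3/(2*h))
m(M, I) = -I (m(M, I) = (-4 + 4) - I = 0 - I = -I)
q(H) = H² (q(H) = H*(H + 0) = H*H = H²)
-11272*q(m(C(3), r(-1))) = -11272*(-(-3)/(2*(-1)))² = -11272*(-(-3)*(-1)/2)² = -11272*(-1*3/2)² = -11272*(-3/2)² = -11272*9/4 = -25362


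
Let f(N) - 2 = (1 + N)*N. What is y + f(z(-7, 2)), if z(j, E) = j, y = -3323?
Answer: -3279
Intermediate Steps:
f(N) = 2 + N*(1 + N) (f(N) = 2 + (1 + N)*N = 2 + N*(1 + N))
y + f(z(-7, 2)) = -3323 + (2 - 7 + (-7)²) = -3323 + (2 - 7 + 49) = -3323 + 44 = -3279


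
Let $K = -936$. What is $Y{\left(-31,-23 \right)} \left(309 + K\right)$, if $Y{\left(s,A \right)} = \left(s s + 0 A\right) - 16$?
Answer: $-592515$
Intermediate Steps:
$Y{\left(s,A \right)} = -16 + s^{2}$ ($Y{\left(s,A \right)} = \left(s^{2} + 0\right) - 16 = s^{2} - 16 = -16 + s^{2}$)
$Y{\left(-31,-23 \right)} \left(309 + K\right) = \left(-16 + \left(-31\right)^{2}\right) \left(309 - 936\right) = \left(-16 + 961\right) \left(-627\right) = 945 \left(-627\right) = -592515$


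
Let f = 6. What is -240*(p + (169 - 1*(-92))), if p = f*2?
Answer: -65520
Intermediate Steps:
p = 12 (p = 6*2 = 12)
-240*(p + (169 - 1*(-92))) = -240*(12 + (169 - 1*(-92))) = -240*(12 + (169 + 92)) = -240*(12 + 261) = -240*273 = -65520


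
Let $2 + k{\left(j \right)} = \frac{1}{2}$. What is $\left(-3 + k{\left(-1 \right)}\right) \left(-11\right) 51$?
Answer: $\frac{5049}{2} \approx 2524.5$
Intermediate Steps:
$k{\left(j \right)} = - \frac{3}{2}$ ($k{\left(j \right)} = -2 + \frac{1}{2} = - \frac{3}{2}$)
$\left(-3 + k{\left(-1 \right)}\right) \left(-11\right) 51 = \left(-3 - \frac{3}{2}\right) \left(-11\right) 51 = \left(- \frac{9}{2}\right) \left(-11\right) 51 = \frac{99}{2} \cdot 51 = \frac{5049}{2}$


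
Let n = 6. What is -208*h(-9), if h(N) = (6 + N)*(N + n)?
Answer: -1872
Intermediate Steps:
h(N) = (6 + N)² (h(N) = (6 + N)*(N + 6) = (6 + N)*(6 + N) = (6 + N)²)
-208*h(-9) = -208*(36 + (-9)² + 12*(-9)) = -208*(36 + 81 - 108) = -208*9 = -1872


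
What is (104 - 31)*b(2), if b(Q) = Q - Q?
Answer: 0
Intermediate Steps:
b(Q) = 0
(104 - 31)*b(2) = (104 - 31)*0 = 73*0 = 0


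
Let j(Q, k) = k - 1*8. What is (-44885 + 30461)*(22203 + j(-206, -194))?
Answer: -317342424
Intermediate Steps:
j(Q, k) = -8 + k (j(Q, k) = k - 8 = -8 + k)
(-44885 + 30461)*(22203 + j(-206, -194)) = (-44885 + 30461)*(22203 + (-8 - 194)) = -14424*(22203 - 202) = -14424*22001 = -317342424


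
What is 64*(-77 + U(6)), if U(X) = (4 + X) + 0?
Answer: -4288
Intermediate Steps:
U(X) = 4 + X
64*(-77 + U(6)) = 64*(-77 + (4 + 6)) = 64*(-77 + 10) = 64*(-67) = -4288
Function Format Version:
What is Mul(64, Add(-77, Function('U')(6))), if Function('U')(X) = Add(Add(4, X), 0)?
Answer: -4288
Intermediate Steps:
Function('U')(X) = Add(4, X)
Mul(64, Add(-77, Function('U')(6))) = Mul(64, Add(-77, Add(4, 6))) = Mul(64, Add(-77, 10)) = Mul(64, -67) = -4288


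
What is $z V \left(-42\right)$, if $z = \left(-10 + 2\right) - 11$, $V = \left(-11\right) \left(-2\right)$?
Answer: $17556$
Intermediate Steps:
$V = 22$
$z = -19$ ($z = -8 - 11 = -19$)
$z V \left(-42\right) = \left(-19\right) 22 \left(-42\right) = \left(-418\right) \left(-42\right) = 17556$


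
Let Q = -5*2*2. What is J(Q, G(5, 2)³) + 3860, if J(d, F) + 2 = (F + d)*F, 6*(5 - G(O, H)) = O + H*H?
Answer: 309681/64 ≈ 4838.8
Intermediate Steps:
G(O, H) = 5 - O/6 - H²/6 (G(O, H) = 5 - (O + H*H)/6 = 5 - (O + H²)/6 = 5 + (-O/6 - H²/6) = 5 - O/6 - H²/6)
Q = -20 (Q = -10*2 = -20)
J(d, F) = -2 + F*(F + d) (J(d, F) = -2 + (F + d)*F = -2 + F*(F + d))
J(Q, G(5, 2)³) + 3860 = (-2 + ((5 - ⅙*5 - ⅙*2²)³)² + (5 - ⅙*5 - ⅙*2²)³*(-20)) + 3860 = (-2 + ((5 - ⅚ - ⅙*4)³)² + (5 - ⅚ - ⅙*4)³*(-20)) + 3860 = (-2 + ((5 - ⅚ - ⅔)³)² + (5 - ⅚ - ⅔)³*(-20)) + 3860 = (-2 + ((7/2)³)² + (7/2)³*(-20)) + 3860 = (-2 + (343/8)² + (343/8)*(-20)) + 3860 = (-2 + 117649/64 - 1715/2) + 3860 = 62641/64 + 3860 = 309681/64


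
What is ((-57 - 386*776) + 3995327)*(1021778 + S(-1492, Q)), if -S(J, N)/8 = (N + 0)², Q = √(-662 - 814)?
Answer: 3819858922124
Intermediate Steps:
Q = 6*I*√41 (Q = √(-1476) = 6*I*√41 ≈ 38.419*I)
S(J, N) = -8*N² (S(J, N) = -8*(N + 0)² = -8*N²)
((-57 - 386*776) + 3995327)*(1021778 + S(-1492, Q)) = ((-57 - 386*776) + 3995327)*(1021778 - 8*(6*I*√41)²) = ((-57 - 299536) + 3995327)*(1021778 - 8*(-1476)) = (-299593 + 3995327)*(1021778 + 11808) = 3695734*1033586 = 3819858922124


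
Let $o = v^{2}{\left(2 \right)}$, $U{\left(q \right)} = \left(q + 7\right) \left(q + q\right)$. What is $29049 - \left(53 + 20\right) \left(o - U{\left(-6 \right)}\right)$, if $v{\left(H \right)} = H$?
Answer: $27881$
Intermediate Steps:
$U{\left(q \right)} = 2 q \left(7 + q\right)$ ($U{\left(q \right)} = \left(7 + q\right) 2 q = 2 q \left(7 + q\right)$)
$o = 4$ ($o = 2^{2} = 4$)
$29049 - \left(53 + 20\right) \left(o - U{\left(-6 \right)}\right) = 29049 - \left(53 + 20\right) \left(4 - 2 \left(-6\right) \left(7 - 6\right)\right) = 29049 - 73 \left(4 - 2 \left(-6\right) 1\right) = 29049 - 73 \left(4 - -12\right) = 29049 - 73 \left(4 + 12\right) = 29049 - 73 \cdot 16 = 29049 - 1168 = 27881$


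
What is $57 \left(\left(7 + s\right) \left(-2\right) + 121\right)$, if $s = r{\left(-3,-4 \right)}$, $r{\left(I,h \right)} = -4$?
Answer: $6555$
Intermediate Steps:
$s = -4$
$57 \left(\left(7 + s\right) \left(-2\right) + 121\right) = 57 \left(\left(7 - 4\right) \left(-2\right) + 121\right) = 57 \left(3 \left(-2\right) + 121\right) = 57 \left(-6 + 121\right) = 57 \cdot 115 = 6555$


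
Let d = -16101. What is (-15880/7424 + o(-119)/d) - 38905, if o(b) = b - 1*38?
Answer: -581339742629/14941728 ≈ -38907.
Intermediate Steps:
o(b) = -38 + b (o(b) = b - 38 = -38 + b)
(-15880/7424 + o(-119)/d) - 38905 = (-15880/7424 + (-38 - 119)/(-16101)) - 38905 = (-15880*1/7424 - 157*(-1/16101)) - 38905 = (-1985/928 + 157/16101) - 38905 = -31814789/14941728 - 38905 = -581339742629/14941728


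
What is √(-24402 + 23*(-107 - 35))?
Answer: 2*I*√6917 ≈ 166.34*I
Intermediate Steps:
√(-24402 + 23*(-107 - 35)) = √(-24402 + 23*(-142)) = √(-24402 - 3266) = √(-27668) = 2*I*√6917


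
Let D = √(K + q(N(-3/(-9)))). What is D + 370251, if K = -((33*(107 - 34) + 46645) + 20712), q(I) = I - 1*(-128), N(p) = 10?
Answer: 370251 + 26*I*√103 ≈ 3.7025e+5 + 263.87*I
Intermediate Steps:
q(I) = 128 + I (q(I) = I + 128 = 128 + I)
K = -69766 (K = -((33*73 + 46645) + 20712) = -((2409 + 46645) + 20712) = -(49054 + 20712) = -1*69766 = -69766)
D = 26*I*√103 (D = √(-69766 + (128 + 10)) = √(-69766 + 138) = √(-69628) = 26*I*√103 ≈ 263.87*I)
D + 370251 = 26*I*√103 + 370251 = 370251 + 26*I*√103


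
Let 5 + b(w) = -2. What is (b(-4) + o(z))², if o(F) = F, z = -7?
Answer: 196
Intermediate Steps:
b(w) = -7 (b(w) = -5 - 2 = -7)
(b(-4) + o(z))² = (-7 - 7)² = (-14)² = 196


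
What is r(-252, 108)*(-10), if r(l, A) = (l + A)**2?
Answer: -207360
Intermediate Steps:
r(l, A) = (A + l)**2
r(-252, 108)*(-10) = (108 - 252)**2*(-10) = (-144)**2*(-10) = 20736*(-10) = -207360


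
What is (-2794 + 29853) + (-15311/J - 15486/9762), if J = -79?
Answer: 3502681545/128533 ≈ 27251.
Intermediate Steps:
(-2794 + 29853) + (-15311/J - 15486/9762) = (-2794 + 29853) + (-15311/(-79) - 15486/9762) = 27059 + (-15311*(-1/79) - 15486*1/9762) = 27059 + (15311/79 - 2581/1627) = 27059 + 24707098/128533 = 3502681545/128533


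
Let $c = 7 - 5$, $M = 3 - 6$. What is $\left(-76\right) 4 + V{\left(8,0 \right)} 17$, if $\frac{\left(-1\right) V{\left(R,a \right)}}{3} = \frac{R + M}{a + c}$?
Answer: $- \frac{863}{2} \approx -431.5$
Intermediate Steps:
$M = -3$
$c = 2$ ($c = 7 - 5 = 2$)
$V{\left(R,a \right)} = - \frac{3 \left(-3 + R\right)}{2 + a}$ ($V{\left(R,a \right)} = - 3 \frac{R - 3}{a + 2} = - 3 \frac{-3 + R}{2 + a} = - \frac{3 \left(-3 + R\right)}{2 + a}$)
$\left(-76\right) 4 + V{\left(8,0 \right)} 17 = \left(-76\right) 4 + \frac{3 \left(3 - 8\right)}{2 + 0} \cdot 17 = -304 + \frac{3 \left(3 - 8\right)}{2} \cdot 17 = -304 + 3 \cdot \frac{1}{2} \left(-5\right) 17 = -304 - \frac{255}{2} = - \frac{863}{2}$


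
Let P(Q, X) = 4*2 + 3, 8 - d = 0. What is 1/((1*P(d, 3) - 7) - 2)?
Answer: ½ ≈ 0.50000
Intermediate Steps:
d = 8 (d = 8 - 1*0 = 8 + 0 = 8)
P(Q, X) = 11 (P(Q, X) = 8 + 3 = 11)
1/((1*P(d, 3) - 7) - 2) = 1/((1*11 - 7) - 2) = 1/((11 - 7) - 2) = 1/(4 - 2) = 1/2 = ½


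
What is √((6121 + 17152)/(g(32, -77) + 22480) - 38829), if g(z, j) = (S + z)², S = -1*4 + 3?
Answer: 2*I*√5333808013589/23441 ≈ 197.05*I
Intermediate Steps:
S = -1 (S = -4 + 3 = -1)
g(z, j) = (-1 + z)²
√((6121 + 17152)/(g(32, -77) + 22480) - 38829) = √((6121 + 17152)/((-1 + 32)² + 22480) - 38829) = √(23273/(31² + 22480) - 38829) = √(23273/(961 + 22480) - 38829) = √(23273/23441 - 38829) = √(-910167316/23441) = 2*I*√5333808013589/23441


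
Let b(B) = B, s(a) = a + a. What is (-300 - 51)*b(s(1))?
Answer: -702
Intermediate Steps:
s(a) = 2*a
(-300 - 51)*b(s(1)) = (-300 - 51)*(2*1) = -351*2 = -702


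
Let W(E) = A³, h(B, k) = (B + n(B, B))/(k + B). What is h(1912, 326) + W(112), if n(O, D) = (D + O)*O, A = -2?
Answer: 1215916/373 ≈ 3259.8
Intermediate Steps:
n(O, D) = O*(D + O)
h(B, k) = (B + 2*B²)/(B + k) (h(B, k) = (B + B*(B + B))/(k + B) = (B + B*(2*B))/(B + k) = (B + 2*B²)/(B + k))
W(E) = -8 (W(E) = (-2)³ = -8)
h(1912, 326) + W(112) = 1912*(1 + 2*1912)/(1912 + 326) - 8 = 1912*(1 + 3824)/2238 - 8 = 1912*(1/2238)*3825 - 8 = 1218900/373 - 8 = 1215916/373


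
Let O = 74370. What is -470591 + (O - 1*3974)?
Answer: -400195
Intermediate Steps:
-470591 + (O - 1*3974) = -470591 + (74370 - 1*3974) = -470591 + (74370 - 3974) = -470591 + 70396 = -400195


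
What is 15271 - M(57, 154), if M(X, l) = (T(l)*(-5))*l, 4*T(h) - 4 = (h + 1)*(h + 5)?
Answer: 9520407/2 ≈ 4.7602e+6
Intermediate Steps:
T(h) = 1 + (1 + h)*(5 + h)/4 (T(h) = 1 + ((h + 1)*(h + 5))/4 = 1 + ((1 + h)*(5 + h))/4 = 1 + (1 + h)*(5 + h)/4)
M(X, l) = l*(-45/4 - 15*l/2 - 5*l²/4) (M(X, l) = ((9/4 + l²/4 + 3*l/2)*(-5))*l = (-45/4 - 15*l/2 - 5*l²/4)*l = l*(-45/4 - 15*l/2 - 5*l²/4))
15271 - M(57, 154) = 15271 - (-5)*154*(9 + 154² + 6*154)/4 = 15271 - (-5)*154*(9 + 23716 + 924)/4 = 15271 - (-5)*154*24649/4 = 15271 - 1*(-9489865/2) = 15271 + 9489865/2 = 9520407/2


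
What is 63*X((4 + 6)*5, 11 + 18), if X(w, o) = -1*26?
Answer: -1638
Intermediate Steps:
X(w, o) = -26
63*X((4 + 6)*5, 11 + 18) = 63*(-26) = -1638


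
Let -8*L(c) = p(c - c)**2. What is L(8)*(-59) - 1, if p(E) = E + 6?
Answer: 529/2 ≈ 264.50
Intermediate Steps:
p(E) = 6 + E
L(c) = -9/2 (L(c) = -(6 + (c - c))**2/8 = -(6 + 0)**2/8 = -1/8*6**2 = -1/8*36 = -9/2)
L(8)*(-59) - 1 = -9/2*(-59) - 1 = 531/2 - 1 = 529/2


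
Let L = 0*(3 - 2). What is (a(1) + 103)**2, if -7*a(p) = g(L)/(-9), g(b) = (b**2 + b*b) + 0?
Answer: 10609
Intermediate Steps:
L = 0 (L = 0*1 = 0)
g(b) = 2*b**2 (g(b) = (b**2 + b**2) + 0 = 2*b**2 + 0 = 2*b**2)
a(p) = 0 (a(p) = -2*0**2/(7*(-9)) = -2*0*(-1)/(7*9) = -0*(-1)/9 = -1/7*0 = 0)
(a(1) + 103)**2 = (0 + 103)**2 = 103**2 = 10609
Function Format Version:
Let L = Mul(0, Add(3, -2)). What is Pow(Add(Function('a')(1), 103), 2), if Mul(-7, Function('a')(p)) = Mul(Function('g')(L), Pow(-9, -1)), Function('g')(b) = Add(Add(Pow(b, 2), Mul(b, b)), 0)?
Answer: 10609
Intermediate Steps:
L = 0 (L = Mul(0, 1) = 0)
Function('g')(b) = Mul(2, Pow(b, 2)) (Function('g')(b) = Add(Add(Pow(b, 2), Pow(b, 2)), 0) = Add(Mul(2, Pow(b, 2)), 0) = Mul(2, Pow(b, 2)))
Function('a')(p) = 0 (Function('a')(p) = Mul(Rational(-1, 7), Mul(Mul(2, Pow(0, 2)), Pow(-9, -1))) = Mul(Rational(-1, 7), Mul(Mul(2, 0), Rational(-1, 9))) = Mul(Rational(-1, 7), Mul(0, Rational(-1, 9))) = Mul(Rational(-1, 7), 0) = 0)
Pow(Add(Function('a')(1), 103), 2) = Pow(Add(0, 103), 2) = Pow(103, 2) = 10609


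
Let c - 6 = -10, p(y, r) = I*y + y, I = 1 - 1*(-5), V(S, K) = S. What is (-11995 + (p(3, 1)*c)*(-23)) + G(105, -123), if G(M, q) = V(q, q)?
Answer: -10186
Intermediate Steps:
I = 6 (I = 1 + 5 = 6)
p(y, r) = 7*y (p(y, r) = 6*y + y = 7*y)
c = -4 (c = 6 - 10 = -4)
G(M, q) = q
(-11995 + (p(3, 1)*c)*(-23)) + G(105, -123) = (-11995 + ((7*3)*(-4))*(-23)) - 123 = (-11995 + (21*(-4))*(-23)) - 123 = (-11995 - 84*(-23)) - 123 = (-11995 + 1932) - 123 = -10063 - 123 = -10186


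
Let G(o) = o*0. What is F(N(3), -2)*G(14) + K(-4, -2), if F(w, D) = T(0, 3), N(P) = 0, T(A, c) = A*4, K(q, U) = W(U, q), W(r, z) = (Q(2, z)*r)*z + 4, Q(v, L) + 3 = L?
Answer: -52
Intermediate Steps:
Q(v, L) = -3 + L
W(r, z) = 4 + r*z*(-3 + z) (W(r, z) = ((-3 + z)*r)*z + 4 = (r*(-3 + z))*z + 4 = r*z*(-3 + z) + 4 = 4 + r*z*(-3 + z))
K(q, U) = 4 + U*q*(-3 + q)
T(A, c) = 4*A
F(w, D) = 0 (F(w, D) = 4*0 = 0)
G(o) = 0
F(N(3), -2)*G(14) + K(-4, -2) = 0*0 + (4 - 2*(-4)*(-3 - 4)) = 0 + (4 - 2*(-4)*(-7)) = 0 + (4 - 56) = 0 - 52 = -52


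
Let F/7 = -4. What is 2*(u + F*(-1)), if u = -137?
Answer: -218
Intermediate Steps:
F = -28 (F = 7*(-4) = -28)
2*(u + F*(-1)) = 2*(-137 - 28*(-1)) = 2*(-137 + 28) = 2*(-109) = -218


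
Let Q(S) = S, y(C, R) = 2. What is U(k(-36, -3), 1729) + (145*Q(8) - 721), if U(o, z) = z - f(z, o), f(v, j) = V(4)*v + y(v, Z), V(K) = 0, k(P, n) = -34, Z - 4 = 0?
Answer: 2166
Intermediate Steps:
Z = 4 (Z = 4 + 0 = 4)
f(v, j) = 2 (f(v, j) = 0*v + 2 = 0 + 2 = 2)
U(o, z) = -2 + z (U(o, z) = z - 1*2 = z - 2 = -2 + z)
U(k(-36, -3), 1729) + (145*Q(8) - 721) = (-2 + 1729) + (145*8 - 721) = 1727 + (1160 - 721) = 1727 + 439 = 2166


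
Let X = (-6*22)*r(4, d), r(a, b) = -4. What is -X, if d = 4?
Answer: -528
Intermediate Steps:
X = 528 (X = -6*22*(-4) = -132*(-4) = 528)
-X = -1*528 = -528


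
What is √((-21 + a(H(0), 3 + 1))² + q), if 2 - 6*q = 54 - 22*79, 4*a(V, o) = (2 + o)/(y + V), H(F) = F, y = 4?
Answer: √45209/8 ≈ 26.578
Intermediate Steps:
a(V, o) = (2 + o)/(4*(4 + V)) (a(V, o) = ((2 + o)/(4 + V))/4 = (2 + o)/(4*(4 + V)))
q = 281 (q = ⅓ - (54 - 22*79)/6 = ⅓ - (54 - 1738)/6 = ⅓ - ⅙*(-1684) = ⅓ + 842/3 = 281)
√((-21 + a(H(0), 3 + 1))² + q) = √((-21 + (2 + (3 + 1))/(4*(4 + 0)))² + 281) = √((-21 + (¼)*(2 + 4)/4)² + 281) = √((-21 + (¼)*(¼)*6)² + 281) = √((-21 + 3/8)² + 281) = √((-165/8)² + 281) = √(27225/64 + 281) = √(45209/64) = √45209/8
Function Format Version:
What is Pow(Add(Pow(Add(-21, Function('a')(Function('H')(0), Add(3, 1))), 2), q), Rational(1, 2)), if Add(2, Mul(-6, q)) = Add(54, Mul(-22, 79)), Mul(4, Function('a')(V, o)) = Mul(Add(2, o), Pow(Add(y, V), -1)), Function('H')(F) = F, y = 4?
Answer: Mul(Rational(1, 8), Pow(45209, Rational(1, 2))) ≈ 26.578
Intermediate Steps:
Function('a')(V, o) = Mul(Rational(1, 4), Pow(Add(4, V), -1), Add(2, o)) (Function('a')(V, o) = Mul(Rational(1, 4), Mul(Add(2, o), Pow(Add(4, V), -1))) = Mul(Rational(1, 4), Mul(Pow(Add(4, V), -1), Add(2, o))) = Mul(Rational(1, 4), Pow(Add(4, V), -1), Add(2, o)))
q = 281 (q = Add(Rational(1, 3), Mul(Rational(-1, 6), Add(54, Mul(-22, 79)))) = Add(Rational(1, 3), Mul(Rational(-1, 6), Add(54, -1738))) = Add(Rational(1, 3), Mul(Rational(-1, 6), -1684)) = Add(Rational(1, 3), Rational(842, 3)) = 281)
Pow(Add(Pow(Add(-21, Function('a')(Function('H')(0), Add(3, 1))), 2), q), Rational(1, 2)) = Pow(Add(Pow(Add(-21, Mul(Rational(1, 4), Pow(Add(4, 0), -1), Add(2, Add(3, 1)))), 2), 281), Rational(1, 2)) = Pow(Add(Pow(Add(-21, Mul(Rational(1, 4), Pow(4, -1), Add(2, 4))), 2), 281), Rational(1, 2)) = Pow(Add(Pow(Add(-21, Mul(Rational(1, 4), Rational(1, 4), 6)), 2), 281), Rational(1, 2)) = Pow(Add(Pow(Add(-21, Rational(3, 8)), 2), 281), Rational(1, 2)) = Pow(Add(Pow(Rational(-165, 8), 2), 281), Rational(1, 2)) = Pow(Add(Rational(27225, 64), 281), Rational(1, 2)) = Pow(Rational(45209, 64), Rational(1, 2)) = Mul(Rational(1, 8), Pow(45209, Rational(1, 2)))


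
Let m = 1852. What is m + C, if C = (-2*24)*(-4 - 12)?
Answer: 2620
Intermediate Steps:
C = 768 (C = -48*(-16) = 768)
m + C = 1852 + 768 = 2620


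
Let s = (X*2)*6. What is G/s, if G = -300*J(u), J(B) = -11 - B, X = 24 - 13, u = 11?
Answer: 50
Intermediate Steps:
X = 11
G = 6600 (G = -300*(-11 - 1*11) = -300*(-11 - 11) = -300*(-22) = 6600)
s = 132 (s = (11*2)*6 = 22*6 = 132)
G/s = 6600/132 = 6600*(1/132) = 50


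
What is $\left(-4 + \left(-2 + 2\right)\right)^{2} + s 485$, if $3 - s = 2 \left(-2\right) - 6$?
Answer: $6321$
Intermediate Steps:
$s = 13$ ($s = 3 - \left(2 \left(-2\right) - 6\right) = 3 - \left(-4 - 6\right) = 3 - -10 = 3 + 10 = 13$)
$\left(-4 + \left(-2 + 2\right)\right)^{2} + s 485 = \left(-4 + \left(-2 + 2\right)\right)^{2} + 13 \cdot 485 = \left(-4 + 0\right)^{2} + 6305 = \left(-4\right)^{2} + 6305 = 16 + 6305 = 6321$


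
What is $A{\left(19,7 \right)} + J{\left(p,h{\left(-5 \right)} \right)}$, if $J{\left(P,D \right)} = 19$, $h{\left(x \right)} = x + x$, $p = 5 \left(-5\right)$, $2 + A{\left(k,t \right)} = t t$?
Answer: $66$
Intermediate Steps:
$A{\left(k,t \right)} = -2 + t^{2}$ ($A{\left(k,t \right)} = -2 + t t = -2 + t^{2}$)
$p = -25$
$h{\left(x \right)} = 2 x$
$A{\left(19,7 \right)} + J{\left(p,h{\left(-5 \right)} \right)} = \left(-2 + 7^{2}\right) + 19 = \left(-2 + 49\right) + 19 = 47 + 19 = 66$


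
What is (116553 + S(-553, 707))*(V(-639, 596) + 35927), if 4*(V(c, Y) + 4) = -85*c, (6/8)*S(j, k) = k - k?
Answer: 23078309871/4 ≈ 5.7696e+9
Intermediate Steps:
S(j, k) = 0 (S(j, k) = 4*(k - k)/3 = (4/3)*0 = 0)
V(c, Y) = -4 - 85*c/4 (V(c, Y) = -4 + (-85*c)/4 = -4 - 85*c/4)
(116553 + S(-553, 707))*(V(-639, 596) + 35927) = (116553 + 0)*((-4 - 85/4*(-639)) + 35927) = 116553*((-4 + 54315/4) + 35927) = 116553*(54299/4 + 35927) = 116553*(198007/4) = 23078309871/4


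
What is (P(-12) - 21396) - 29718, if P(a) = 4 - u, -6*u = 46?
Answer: -153307/3 ≈ -51102.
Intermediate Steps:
u = -23/3 (u = -⅙*46 = -23/3 ≈ -7.6667)
P(a) = 35/3 (P(a) = 4 - 1*(-23/3) = 4 + 23/3 = 35/3)
(P(-12) - 21396) - 29718 = (35/3 - 21396) - 29718 = -64153/3 - 29718 = -153307/3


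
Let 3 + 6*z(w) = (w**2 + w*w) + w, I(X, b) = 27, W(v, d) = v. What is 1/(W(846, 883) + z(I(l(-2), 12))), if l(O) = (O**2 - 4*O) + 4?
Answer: 1/1093 ≈ 0.00091491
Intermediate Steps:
l(O) = 4 + O**2 - 4*O
z(w) = -1/2 + w**2/3 + w/6 (z(w) = -1/2 + ((w**2 + w*w) + w)/6 = -1/2 + ((w**2 + w**2) + w)/6 = -1/2 + (2*w**2 + w)/6 = -1/2 + (w + 2*w**2)/6 = -1/2 + (w**2/3 + w/6) = -1/2 + w**2/3 + w/6)
1/(W(846, 883) + z(I(l(-2), 12))) = 1/(846 + (-1/2 + (1/3)*27**2 + (1/6)*27)) = 1/(846 + (-1/2 + (1/3)*729 + 9/2)) = 1/(846 + (-1/2 + 243 + 9/2)) = 1/(846 + 247) = 1/1093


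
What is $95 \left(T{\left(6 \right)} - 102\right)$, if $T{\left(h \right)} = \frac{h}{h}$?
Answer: $-9595$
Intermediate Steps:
$T{\left(h \right)} = 1$
$95 \left(T{\left(6 \right)} - 102\right) = 95 \left(1 - 102\right) = 95 \left(-101\right) = -9595$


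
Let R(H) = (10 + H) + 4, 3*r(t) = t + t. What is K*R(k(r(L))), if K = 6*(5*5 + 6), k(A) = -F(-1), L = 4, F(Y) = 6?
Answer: 1488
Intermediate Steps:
r(t) = 2*t/3 (r(t) = (t + t)/3 = (2*t)/3 = 2*t/3)
k(A) = -6 (k(A) = -1*6 = -6)
R(H) = 14 + H
K = 186 (K = 6*(25 + 6) = 6*31 = 186)
K*R(k(r(L))) = 186*(14 - 6) = 186*8 = 1488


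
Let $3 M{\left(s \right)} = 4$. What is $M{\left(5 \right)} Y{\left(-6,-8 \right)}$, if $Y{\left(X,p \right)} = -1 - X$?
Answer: $\frac{20}{3} \approx 6.6667$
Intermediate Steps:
$M{\left(s \right)} = \frac{4}{3}$ ($M{\left(s \right)} = \frac{1}{3} \cdot 4 = \frac{4}{3}$)
$M{\left(5 \right)} Y{\left(-6,-8 \right)} = \frac{4 \left(-1 - -6\right)}{3} = \frac{4 \left(-1 + 6\right)}{3} = \frac{4}{3} \cdot 5 = \frac{20}{3}$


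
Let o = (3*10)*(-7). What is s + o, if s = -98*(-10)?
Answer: 770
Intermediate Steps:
o = -210 (o = 30*(-7) = -210)
s = 980
s + o = 980 - 210 = 770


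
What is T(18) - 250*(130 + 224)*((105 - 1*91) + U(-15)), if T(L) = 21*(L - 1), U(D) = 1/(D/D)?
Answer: -1327143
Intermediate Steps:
U(D) = 1 (U(D) = 1/1 = 1)
T(L) = -21 + 21*L (T(L) = 21*(-1 + L) = -21 + 21*L)
T(18) - 250*(130 + 224)*((105 - 1*91) + U(-15)) = (-21 + 21*18) - 250*(130 + 224)*((105 - 1*91) + 1) = (-21 + 378) - 88500*((105 - 91) + 1) = 357 - 88500*(14 + 1) = 357 - 88500*15 = 357 - 250*5310 = 357 - 1327500 = -1327143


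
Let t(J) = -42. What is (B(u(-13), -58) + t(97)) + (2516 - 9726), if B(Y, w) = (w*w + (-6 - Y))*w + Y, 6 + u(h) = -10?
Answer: -202960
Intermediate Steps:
u(h) = -16 (u(h) = -6 - 10 = -16)
B(Y, w) = Y + w*(-6 + w**2 - Y) (B(Y, w) = (w**2 + (-6 - Y))*w + Y = (-6 + w**2 - Y)*w + Y = w*(-6 + w**2 - Y) + Y = Y + w*(-6 + w**2 - Y))
(B(u(-13), -58) + t(97)) + (2516 - 9726) = ((-16 + (-58)**3 - 6*(-58) - 1*(-16)*(-58)) - 42) + (2516 - 9726) = ((-16 - 195112 + 348 - 928) - 42) - 7210 = (-195708 - 42) - 7210 = -195750 - 7210 = -202960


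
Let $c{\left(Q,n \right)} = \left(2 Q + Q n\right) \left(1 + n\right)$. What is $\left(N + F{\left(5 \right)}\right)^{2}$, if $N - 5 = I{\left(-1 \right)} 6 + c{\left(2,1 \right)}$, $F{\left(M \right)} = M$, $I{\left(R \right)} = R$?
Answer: $256$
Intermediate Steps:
$c{\left(Q,n \right)} = \left(1 + n\right) \left(2 Q + Q n\right)$
$N = 11$ ($N = 5 + \left(\left(-1\right) 6 + 2 \left(2 + 1^{2} + 3 \cdot 1\right)\right) = 5 - \left(6 - 2 \left(2 + 1 + 3\right)\right) = 5 + \left(-6 + 2 \cdot 6\right) = 5 + \left(-6 + 12\right) = 5 + 6 = 11$)
$\left(N + F{\left(5 \right)}\right)^{2} = \left(11 + 5\right)^{2} = 16^{2} = 256$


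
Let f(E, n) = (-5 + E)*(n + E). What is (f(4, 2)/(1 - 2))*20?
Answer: 120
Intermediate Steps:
f(E, n) = (-5 + E)*(E + n)
(f(4, 2)/(1 - 2))*20 = ((4**2 - 5*4 - 5*2 + 4*2)/(1 - 2))*20 = ((16 - 20 - 10 + 8)/(-1))*20 = -1*(-6)*20 = 6*20 = 120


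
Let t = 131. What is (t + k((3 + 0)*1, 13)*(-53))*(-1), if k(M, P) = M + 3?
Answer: 187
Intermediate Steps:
k(M, P) = 3 + M
(t + k((3 + 0)*1, 13)*(-53))*(-1) = (131 + (3 + (3 + 0)*1)*(-53))*(-1) = (131 + (3 + 3*1)*(-53))*(-1) = (131 + (3 + 3)*(-53))*(-1) = (131 + 6*(-53))*(-1) = (131 - 318)*(-1) = -187*(-1) = 187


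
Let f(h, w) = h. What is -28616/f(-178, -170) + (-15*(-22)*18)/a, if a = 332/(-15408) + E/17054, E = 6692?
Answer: 17538654952348/1084113539 ≈ 16178.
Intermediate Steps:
a = 12181051/32846004 (a = 332/(-15408) + 6692/17054 = 332*(-1/15408) + 6692*(1/17054) = -83/3852 + 3346/8527 = 12181051/32846004 ≈ 0.37085)
-28616/f(-178, -170) + (-15*(-22)*18)/a = -28616/(-178) + (-15*(-22)*18)/(12181051/32846004) = -28616*(-1/178) + (330*18)*(32846004/12181051) = 14308/89 + 5940*(32846004/12181051) = 14308/89 + 195105263760/12181051 = 17538654952348/1084113539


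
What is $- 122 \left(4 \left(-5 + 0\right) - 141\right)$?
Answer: $19642$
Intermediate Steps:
$- 122 \left(4 \left(-5 + 0\right) - 141\right) = - 122 \left(4 \left(-5\right) - 141\right) = - 122 \left(-20 - 141\right) = \left(-122\right) \left(-161\right) = 19642$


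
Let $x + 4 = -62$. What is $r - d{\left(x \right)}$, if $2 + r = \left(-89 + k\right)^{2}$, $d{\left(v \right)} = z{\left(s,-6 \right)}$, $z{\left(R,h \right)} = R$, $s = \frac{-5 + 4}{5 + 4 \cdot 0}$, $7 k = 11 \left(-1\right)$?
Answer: $\frac{2009339}{245} \approx 8201.4$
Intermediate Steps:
$k = - \frac{11}{7}$ ($k = \frac{11 \left(-1\right)}{7} = \frac{1}{7} \left(-11\right) = - \frac{11}{7} \approx -1.5714$)
$s = - \frac{1}{5}$ ($s = - \frac{1}{5 + 0} = - \frac{1}{5} \approx -0.2$)
$x = -66$ ($x = -4 - 62 = -66$)
$d{\left(v \right)} = - \frac{1}{5}$
$r = \frac{401858}{49}$ ($r = -2 + \left(-89 - \frac{11}{7}\right)^{2} = -2 + \left(- \frac{634}{7}\right)^{2} = -2 + \frac{401956}{49} = \frac{401858}{49} \approx 8201.2$)
$r - d{\left(x \right)} = \frac{401858}{49} - - \frac{1}{5} = \frac{401858}{49} + \frac{1}{5} = \frac{2009339}{245}$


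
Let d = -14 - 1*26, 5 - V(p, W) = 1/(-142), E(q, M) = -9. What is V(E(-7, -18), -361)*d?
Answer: -14220/71 ≈ -200.28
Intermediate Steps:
V(p, W) = 711/142 (V(p, W) = 5 - 1/(-142) = 5 - 1*(-1/142) = 5 + 1/142 = 711/142)
d = -40 (d = -14 - 26 = -40)
V(E(-7, -18), -361)*d = (711/142)*(-40) = -14220/71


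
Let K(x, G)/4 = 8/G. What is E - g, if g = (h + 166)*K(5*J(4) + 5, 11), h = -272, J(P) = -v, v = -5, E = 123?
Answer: 4745/11 ≈ 431.36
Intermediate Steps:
J(P) = 5 (J(P) = -1*(-5) = 5)
K(x, G) = 32/G (K(x, G) = 4*(8/G) = 32/G)
g = -3392/11 (g = (-272 + 166)*(32/11) = -3392/11 ≈ -308.36)
E - g = 123 - 1*(-3392/11) = 123 + 3392/11 = 4745/11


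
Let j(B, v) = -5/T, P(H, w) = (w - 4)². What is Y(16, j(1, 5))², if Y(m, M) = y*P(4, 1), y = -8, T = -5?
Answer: 5184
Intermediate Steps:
P(H, w) = (-4 + w)²
j(B, v) = 1 (j(B, v) = -5/(-5) = -5*(-⅕) = 1)
Y(m, M) = -72 (Y(m, M) = -8*(-4 + 1)² = -8*(-3)² = -8*9 = -72)
Y(16, j(1, 5))² = (-72)² = 5184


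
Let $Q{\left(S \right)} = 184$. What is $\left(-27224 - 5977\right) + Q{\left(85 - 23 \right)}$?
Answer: $-33017$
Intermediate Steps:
$\left(-27224 - 5977\right) + Q{\left(85 - 23 \right)} = \left(-27224 - 5977\right) + 184 = -33201 + 184 = -33017$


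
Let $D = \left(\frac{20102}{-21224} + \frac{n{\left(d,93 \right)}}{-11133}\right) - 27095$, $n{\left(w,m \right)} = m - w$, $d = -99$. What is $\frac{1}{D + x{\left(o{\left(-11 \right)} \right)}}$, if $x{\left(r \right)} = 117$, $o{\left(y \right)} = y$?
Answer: $- \frac{39381132}{1062462157525} \approx -3.7066 \cdot 10^{-5}$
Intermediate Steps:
$D = - \frac{1067069749969}{39381132}$ ($D = \left(\frac{20102}{-21224} + \frac{93 - -99}{-11133}\right) - 27095 = \left(20102 \left(- \frac{1}{21224}\right) + \left(93 + 99\right) \left(- \frac{1}{11133}\right)\right) - 27095 = \left(- \frac{10051}{10612} + 192 \left(- \frac{1}{11133}\right)\right) - 27095 = \left(- \frac{10051}{10612} - \frac{64}{3711}\right) - 27095 = - \frac{37978429}{39381132} - 27095 = - \frac{1067069749969}{39381132} \approx -27096.0$)
$\frac{1}{D + x{\left(o{\left(-11 \right)} \right)}} = \frac{1}{- \frac{1067069749969}{39381132} + 117} = \frac{1}{- \frac{1062462157525}{39381132}} = - \frac{39381132}{1062462157525}$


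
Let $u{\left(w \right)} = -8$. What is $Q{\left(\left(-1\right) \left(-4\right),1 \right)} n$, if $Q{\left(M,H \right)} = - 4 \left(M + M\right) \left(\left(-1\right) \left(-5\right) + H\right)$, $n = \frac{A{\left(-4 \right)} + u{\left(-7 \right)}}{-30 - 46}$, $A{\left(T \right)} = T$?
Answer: $- \frac{576}{19} \approx -30.316$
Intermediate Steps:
$n = \frac{3}{19}$ ($n = \frac{-4 - 8}{-30 - 46} = - \frac{12}{-76} = \left(-12\right) \left(- \frac{1}{76}\right) = \frac{3}{19} \approx 0.15789$)
$Q{\left(M,H \right)} = - 8 M \left(5 + H\right)$ ($Q{\left(M,H \right)} = - 4 \cdot 2 M \left(5 + H\right) = - 8 M \left(5 + H\right)$)
$Q{\left(\left(-1\right) \left(-4\right),1 \right)} n = - 8 \left(\left(-1\right) \left(-4\right)\right) \left(5 + 1\right) \frac{3}{19} = \left(-8\right) 4 \cdot 6 \cdot \frac{3}{19} = \left(-192\right) \frac{3}{19} = - \frac{576}{19}$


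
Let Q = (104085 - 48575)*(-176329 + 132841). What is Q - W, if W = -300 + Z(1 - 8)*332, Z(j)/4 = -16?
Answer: -2413997332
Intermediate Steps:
Z(j) = -64 (Z(j) = 4*(-16) = -64)
W = -21548 (W = -300 - 64*332 = -300 - 21248 = -21548)
Q = -2414018880 (Q = 55510*(-43488) = -2414018880)
Q - W = -2414018880 - 1*(-21548) = -2414018880 + 21548 = -2413997332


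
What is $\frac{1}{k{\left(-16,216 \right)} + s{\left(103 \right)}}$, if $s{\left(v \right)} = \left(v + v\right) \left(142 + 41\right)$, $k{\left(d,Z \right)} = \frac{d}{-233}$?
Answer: $\frac{233}{8783650} \approx 2.6527 \cdot 10^{-5}$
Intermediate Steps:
$k{\left(d,Z \right)} = - \frac{d}{233}$ ($k{\left(d,Z \right)} = d \left(- \frac{1}{233}\right) = - \frac{d}{233}$)
$s{\left(v \right)} = 366 v$ ($s{\left(v \right)} = 2 v 183 = 366 v$)
$\frac{1}{k{\left(-16,216 \right)} + s{\left(103 \right)}} = \frac{1}{\left(- \frac{1}{233}\right) \left(-16\right) + 366 \cdot 103} = \frac{1}{\frac{16}{233} + 37698} = \frac{1}{\frac{8783650}{233}} = \frac{233}{8783650}$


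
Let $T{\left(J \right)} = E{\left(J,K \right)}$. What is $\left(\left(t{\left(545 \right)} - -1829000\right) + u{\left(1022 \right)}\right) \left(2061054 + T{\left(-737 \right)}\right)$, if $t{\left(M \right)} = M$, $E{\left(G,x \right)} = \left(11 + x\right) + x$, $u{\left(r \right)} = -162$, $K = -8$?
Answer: $3770448002767$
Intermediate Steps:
$E{\left(G,x \right)} = 11 + 2 x$
$T{\left(J \right)} = -5$ ($T{\left(J \right)} = 11 + 2 \left(-8\right) = 11 - 16 = -5$)
$\left(\left(t{\left(545 \right)} - -1829000\right) + u{\left(1022 \right)}\right) \left(2061054 + T{\left(-737 \right)}\right) = \left(\left(545 - -1829000\right) - 162\right) \left(2061054 - 5\right) = \left(\left(545 + 1829000\right) - 162\right) 2061049 = \left(1829545 - 162\right) 2061049 = 1829383 \cdot 2061049 = 3770448002767$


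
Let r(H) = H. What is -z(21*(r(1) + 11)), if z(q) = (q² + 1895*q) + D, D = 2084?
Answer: -543128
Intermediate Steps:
z(q) = 2084 + q² + 1895*q (z(q) = (q² + 1895*q) + 2084 = 2084 + q² + 1895*q)
-z(21*(r(1) + 11)) = -(2084 + (21*(1 + 11))² + 1895*(21*(1 + 11))) = -(2084 + (21*12)² + 1895*(21*12)) = -(2084 + 252² + 1895*252) = -(2084 + 63504 + 477540) = -1*543128 = -543128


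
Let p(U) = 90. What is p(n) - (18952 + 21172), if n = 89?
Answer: -40034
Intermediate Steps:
p(n) - (18952 + 21172) = 90 - (18952 + 21172) = 90 - 1*40124 = 90 - 40124 = -40034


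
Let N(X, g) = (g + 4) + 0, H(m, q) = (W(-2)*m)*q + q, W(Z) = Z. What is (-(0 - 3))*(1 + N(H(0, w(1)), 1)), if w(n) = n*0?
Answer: 18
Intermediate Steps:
w(n) = 0
H(m, q) = q - 2*m*q (H(m, q) = (-2*m)*q + q = -2*m*q + q = q - 2*m*q)
N(X, g) = 4 + g (N(X, g) = (4 + g) + 0 = 4 + g)
(-(0 - 3))*(1 + N(H(0, w(1)), 1)) = (-(0 - 3))*(1 + (4 + 1)) = (-1*(-3))*(1 + 5) = 3*6 = 18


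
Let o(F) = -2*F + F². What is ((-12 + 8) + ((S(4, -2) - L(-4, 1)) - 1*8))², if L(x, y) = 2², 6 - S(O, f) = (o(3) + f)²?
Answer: 121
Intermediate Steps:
o(F) = F² - 2*F
S(O, f) = 6 - (3 + f)² (S(O, f) = 6 - (3*(-2 + 3) + f)² = 6 - (3*1 + f)² = 6 - (3 + f)²)
L(x, y) = 4
((-12 + 8) + ((S(4, -2) - L(-4, 1)) - 1*8))² = ((-12 + 8) + (((6 - (3 - 2)²) - 1*4) - 1*8))² = (-4 + (((6 - 1*1²) - 4) - 8))² = (-4 + (((6 - 1*1) - 4) - 8))² = (-4 + (((6 - 1) - 4) - 8))² = (-4 + ((5 - 4) - 8))² = (-4 + (1 - 8))² = (-4 - 7)² = (-11)² = 121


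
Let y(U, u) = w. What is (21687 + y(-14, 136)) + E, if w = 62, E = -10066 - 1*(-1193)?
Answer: 12876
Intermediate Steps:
E = -8873 (E = -10066 + 1193 = -8873)
y(U, u) = 62
(21687 + y(-14, 136)) + E = (21687 + 62) - 8873 = 21749 - 8873 = 12876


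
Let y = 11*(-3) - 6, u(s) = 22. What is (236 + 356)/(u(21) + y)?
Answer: -592/17 ≈ -34.824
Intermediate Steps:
y = -39 (y = -33 - 6 = -39)
(236 + 356)/(u(21) + y) = (236 + 356)/(22 - 39) = 592/(-17) = 592*(-1/17) = -592/17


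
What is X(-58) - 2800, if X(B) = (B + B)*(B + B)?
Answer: 10656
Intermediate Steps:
X(B) = 4*B**2 (X(B) = (2*B)*(2*B) = 4*B**2)
X(-58) - 2800 = 4*(-58)**2 - 2800 = 4*3364 - 2800 = 13456 - 2800 = 10656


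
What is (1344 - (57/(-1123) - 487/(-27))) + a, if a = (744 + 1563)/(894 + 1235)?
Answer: 85668656545/64553409 ≈ 1327.1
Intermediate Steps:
a = 2307/2129 ≈ 1.0836
(1344 - (57/(-1123) - 487/(-27))) + a = (1344 - (57/(-1123) - 487/(-27))) + 2307/2129 = (1344 - (57*(-1/1123) - 487*(-1/27))) + 2307/2129 = (1344 - (-57/1123 + 487/27)) + 2307/2129 = (1344 - 1*545362/30321) + 2307/2129 = (1344 - 545362/30321) + 2307/2129 = 40206062/30321 + 2307/2129 = 85668656545/64553409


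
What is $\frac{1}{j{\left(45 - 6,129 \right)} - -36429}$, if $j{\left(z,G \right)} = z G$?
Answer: $\frac{1}{41460} \approx 2.412 \cdot 10^{-5}$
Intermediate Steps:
$j{\left(z,G \right)} = G z$
$\frac{1}{j{\left(45 - 6,129 \right)} - -36429} = \frac{1}{129 \left(45 - 6\right) - -36429} = \frac{1}{129 \cdot 39 + 36429} = \frac{1}{5031 + 36429} = \frac{1}{41460}$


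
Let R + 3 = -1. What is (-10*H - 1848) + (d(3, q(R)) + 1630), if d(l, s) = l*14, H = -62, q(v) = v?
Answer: 444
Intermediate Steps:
R = -4 (R = -3 - 1 = -4)
d(l, s) = 14*l
(-10*H - 1848) + (d(3, q(R)) + 1630) = (-10*(-62) - 1848) + (14*3 + 1630) = (620 - 1848) + (42 + 1630) = -1228 + 1672 = 444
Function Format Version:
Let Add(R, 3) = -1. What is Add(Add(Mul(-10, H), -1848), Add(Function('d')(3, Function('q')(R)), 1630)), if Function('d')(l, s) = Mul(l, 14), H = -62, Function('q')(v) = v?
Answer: 444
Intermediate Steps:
R = -4 (R = Add(-3, -1) = -4)
Function('d')(l, s) = Mul(14, l)
Add(Add(Mul(-10, H), -1848), Add(Function('d')(3, Function('q')(R)), 1630)) = Add(Add(Mul(-10, -62), -1848), Add(Mul(14, 3), 1630)) = Add(Add(620, -1848), Add(42, 1630)) = Add(-1228, 1672) = 444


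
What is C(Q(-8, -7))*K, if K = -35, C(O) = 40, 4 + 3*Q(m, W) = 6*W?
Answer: -1400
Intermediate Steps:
Q(m, W) = -4/3 + 2*W (Q(m, W) = -4/3 + (6*W)/3 = -4/3 + 2*W)
C(Q(-8, -7))*K = 40*(-35) = -1400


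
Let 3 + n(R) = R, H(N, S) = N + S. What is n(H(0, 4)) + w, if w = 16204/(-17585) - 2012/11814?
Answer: -9532943/103874595 ≈ -0.091774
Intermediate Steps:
n(R) = -3 + R
w = -113407538/103874595 (w = 16204*(-1/17585) - 2012*1/11814 = -16204/17585 - 1006/5907 = -113407538/103874595 ≈ -1.0918)
n(H(0, 4)) + w = (-3 + (0 + 4)) - 113407538/103874595 = (-3 + 4) - 113407538/103874595 = 1 - 113407538/103874595 = -9532943/103874595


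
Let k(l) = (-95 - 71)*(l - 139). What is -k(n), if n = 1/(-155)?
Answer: -3576636/155 ≈ -23075.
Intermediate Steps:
n = -1/155 ≈ -0.0064516
k(l) = 23074 - 166*l (k(l) = -166*(-139 + l) = 23074 - 166*l)
-k(n) = -(23074 - 166*(-1/155)) = -(23074 + 166/155) = -1*3576636/155 = -3576636/155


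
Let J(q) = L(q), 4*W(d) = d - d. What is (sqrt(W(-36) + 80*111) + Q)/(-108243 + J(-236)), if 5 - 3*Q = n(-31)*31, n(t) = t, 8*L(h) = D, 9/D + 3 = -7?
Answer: -25760/8659449 - 320*sqrt(555)/8659449 ≈ -0.0038454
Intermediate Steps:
D = -9/10 (D = 9/(-3 - 7) = 9/(-10) = 9*(-1/10) = -9/10 ≈ -0.90000)
L(h) = -9/80 (L(h) = (1/8)*(-9/10) = -9/80)
W(d) = 0 (W(d) = (d - d)/4 = (1/4)*0 = 0)
J(q) = -9/80
Q = 322 (Q = 5/3 - (-31)*31/3 = 5/3 - 1/3*(-961) = 5/3 + 961/3 = 322)
(sqrt(W(-36) + 80*111) + Q)/(-108243 + J(-236)) = (sqrt(0 + 80*111) + 322)/(-108243 - 9/80) = (sqrt(0 + 8880) + 322)/(-8659449/80) = (sqrt(8880) + 322)*(-80/8659449) = (4*sqrt(555) + 322)*(-80/8659449) = (322 + 4*sqrt(555))*(-80/8659449) = -25760/8659449 - 320*sqrt(555)/8659449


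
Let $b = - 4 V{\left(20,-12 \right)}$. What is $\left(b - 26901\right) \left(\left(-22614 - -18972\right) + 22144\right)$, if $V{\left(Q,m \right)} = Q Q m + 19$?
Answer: $-143890054$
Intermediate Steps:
$V{\left(Q,m \right)} = 19 + m Q^{2}$ ($V{\left(Q,m \right)} = Q^{2} m + 19 = m Q^{2} + 19 = 19 + m Q^{2}$)
$b = 19124$ ($b = - 4 \left(19 - 12 \cdot 20^{2}\right) = - 4 \left(19 - 4800\right) = \left(-4\right) \left(-4781\right) = 19124$)
$\left(b - 26901\right) \left(\left(-22614 - -18972\right) + 22144\right) = \left(19124 - 26901\right) \left(\left(-22614 - -18972\right) + 22144\right) = - 7777 \left(\left(-22614 + 18972\right) + 22144\right) = - 7777 \left(-3642 + 22144\right) = \left(-7777\right) 18502 = -143890054$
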